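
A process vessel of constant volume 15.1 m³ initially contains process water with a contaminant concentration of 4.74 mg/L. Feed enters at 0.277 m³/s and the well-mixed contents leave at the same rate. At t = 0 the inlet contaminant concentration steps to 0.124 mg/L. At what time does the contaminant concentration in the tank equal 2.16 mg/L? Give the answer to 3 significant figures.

44.6 s

Unsteady species balance (constant V, well mixed): V dC/dt = Q(C_in − C), so τ = V/Q = 54.513 s.
C(t) = C_in + (C₀ − C_in) e^(−t/τ). Set C = 2.16 and solve for t:
e^(−t/τ) = (C − C_in)/(C₀ − C_in) = (2.16 − 0.124)/(4.74 − 0.124) = 0.44107
t = −τ ln(…) = 54.513 × 0.81854 = 44.621 s.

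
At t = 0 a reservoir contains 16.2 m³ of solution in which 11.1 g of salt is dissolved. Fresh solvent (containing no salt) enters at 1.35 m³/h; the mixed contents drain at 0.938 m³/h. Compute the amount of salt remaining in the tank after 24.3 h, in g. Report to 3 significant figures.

3.71 g

Let m(t) be the amount of salt. Volume: V(t) = V₀ + (Q_in − Q_out) t = 16.2 + 0.41200 t; V(24.3) = 26.212 m³.
Solute balance: dm/dt = 0 − Q_out C = −Q_out m/V(t).
dm/m = −Q_out dt/(V₀ + 0.41200 t); integrating gives ln(m/m₀) = −(Q_out/(Q_in−Q_out)) ln(V/V₀).
m = m₀ (V₀/V)^(Q_out/(Q_in−Q_out)) = 11.1 × (16.2/26.212)^(2.2767) = 3.7114 g.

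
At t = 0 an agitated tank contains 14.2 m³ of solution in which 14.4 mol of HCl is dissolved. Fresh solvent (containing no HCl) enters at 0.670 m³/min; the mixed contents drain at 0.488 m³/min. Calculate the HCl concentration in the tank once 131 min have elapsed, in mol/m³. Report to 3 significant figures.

Let m(t) be the amount of HCl. Volume: V(t) = V₀ + (Q_in − Q_out) t = 14.2 + 0.18200 t; V(131) = 38.042 m³.
Species balance (pure solvent in): dm/dt = −Q_out · m/V(t).
Separate: dm/m = −Q_out dt/V(t) ⇒ ln(m/m₀) = −(Q_out/(Q_in−Q_out)) ln(V/V₀).
m = m₀ (V₀/V)^(Q_out/(Q_in−Q_out)) = 14.4 × (14.2/38.042)^(2.6813) = 1.0252 mol.
C = m/V = 1.0252/38.042 = 0.026950 mol/m³.

0.0270 mol/m³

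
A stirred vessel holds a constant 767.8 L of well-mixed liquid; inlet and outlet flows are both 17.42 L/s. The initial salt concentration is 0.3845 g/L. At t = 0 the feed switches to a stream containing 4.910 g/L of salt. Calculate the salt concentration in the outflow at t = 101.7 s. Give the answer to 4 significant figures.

4.460 g/L

Unsteady species balance (constant V, well mixed): V dC/dt = Q(C_in − C).
Rewrite as dC/dt + C/τ = C_in/τ, τ = V/Q = 44.0758 s.
Solution: C(t) = C_in + (C₀ − C_in) e^(−t/τ).
C(101.7) = 4.910 + (0.3845 − 4.910)·e^(−101.7/44.0758) = 4.910 + (-4.52550)·0.0995207 = 4.45962 g/L.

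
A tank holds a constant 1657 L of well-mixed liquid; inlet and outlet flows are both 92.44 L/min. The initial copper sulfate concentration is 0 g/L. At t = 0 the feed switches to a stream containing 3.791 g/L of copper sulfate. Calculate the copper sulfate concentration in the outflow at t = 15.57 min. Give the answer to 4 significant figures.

2.201 g/L

Unsteady species balance (constant V, well mixed): V dC/dt = Q(C_in − C).
Time constant τ = V/Q = 1657/92.44 = 17.9251 min.
C approaches C_in exponentially: C(t) = C_in + (C₀ − C_in) e^(−t/τ).
C(15.57) = 3.791 + (0 − 3.791)·e^(−15.57/17.9251) = 3.791 + (-3.79100)·0.419533 = 2.20055 g/L.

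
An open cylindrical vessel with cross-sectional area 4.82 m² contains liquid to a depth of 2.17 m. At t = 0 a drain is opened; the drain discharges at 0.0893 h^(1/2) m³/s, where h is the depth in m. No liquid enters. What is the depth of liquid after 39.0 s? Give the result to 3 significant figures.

A dh/dt = −Q_out = −0.0893 √h.
Separate and integrate: 2(√h − √h₀) = −(0.0893/A) t.
√h = √2.17 − 0.0893·39.0/(2·4.82) = 1.4731 − 0.36128 = 1.1118.
h = 1.1118² = 1.2361 m.

1.24 m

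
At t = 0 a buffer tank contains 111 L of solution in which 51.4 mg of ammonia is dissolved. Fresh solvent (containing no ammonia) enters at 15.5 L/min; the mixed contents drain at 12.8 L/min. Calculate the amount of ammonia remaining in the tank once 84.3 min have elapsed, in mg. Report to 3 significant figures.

Total volume: dV/dt = Q_in − Q_out = 2.7000 L/min, so V(t) = 111 + 2.7000 t and V(84.3) = 338.61 L.
Solute balance: dm/dt = 0 − Q_out C = −Q_out m/V(t).
dm/m = −Q_out dt/(V₀ + 2.7000 t); integrating gives ln(m/m₀) = −(Q_out/(Q_in−Q_out)) ln(V/V₀).
m = m₀ (V₀/V)^(Q_out/(Q_in−Q_out)) = 51.4 × (111/338.61)^(4.7407) = 0.25981 mg.

0.260 mg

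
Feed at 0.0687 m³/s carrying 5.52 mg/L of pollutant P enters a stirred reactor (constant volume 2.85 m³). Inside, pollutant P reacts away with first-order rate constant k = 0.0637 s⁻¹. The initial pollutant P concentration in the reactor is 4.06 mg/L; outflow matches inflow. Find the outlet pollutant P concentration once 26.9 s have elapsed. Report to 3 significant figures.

1.76 mg/L

V dC/dt = Q(C_in − C) − k V C.
dC/dt = (Q/V) C_in − (Q/V + k) C; effective rate a = Q/V + k = 0.024105 + 0.0637 = 0.087805 s⁻¹.
C_ss = Q C_in/(Q + kV) = 1.5154 mg/L; C(t) = C_ss + (C₀ − C_ss) e^(−a t).
C(26.9) = 1.5154 + (2.5446)·e^(−0.087805·26.9) = 1.5154 + (2.5446)·0.094235 = 1.7552 mg/L.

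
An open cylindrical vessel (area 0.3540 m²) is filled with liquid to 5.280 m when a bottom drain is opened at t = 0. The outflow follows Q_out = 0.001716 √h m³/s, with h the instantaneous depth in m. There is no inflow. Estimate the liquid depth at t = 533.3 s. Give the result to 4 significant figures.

1.011 m

Unsteady balance on liquid volume: A dh/dt = −0.001716 √h.
This is separable: 2 d(√h)/dt = −0.001716/A, so √h = √h₀ − (0.001716/(2A)) t.
√h = √5.280 − 0.001716·533.3/(2·0.3540) = 2.29783 − 1.29257 = 1.00525.
h = 1.00525² = 1.01053 m.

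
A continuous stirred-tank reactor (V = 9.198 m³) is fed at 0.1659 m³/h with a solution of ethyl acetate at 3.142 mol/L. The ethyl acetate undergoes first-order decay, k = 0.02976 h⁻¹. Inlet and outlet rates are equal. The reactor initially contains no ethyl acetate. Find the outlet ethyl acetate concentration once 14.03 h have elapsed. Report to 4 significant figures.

0.5793 mol/L

Species balance: V dC/dt = Q C_in − Q C − k V C.
This is linear with rate a = Q/V + k = 0.0477965 h⁻¹.
C_ss = Q C_in/(Q + kV) = 1.18567 mol/L; C(t) = C_ss + (C₀ − C_ss) e^(−a t).
C(14.03) = 1.18567 + (-1.18567)·e^(−0.0477965·14.03) = 1.18567 + (-1.18567)·0.511409 = 0.579306 mol/L.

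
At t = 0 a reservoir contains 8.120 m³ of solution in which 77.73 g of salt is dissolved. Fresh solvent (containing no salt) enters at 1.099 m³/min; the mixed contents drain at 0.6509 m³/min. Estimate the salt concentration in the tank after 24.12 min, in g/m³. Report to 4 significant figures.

Let m(t) be the amount of salt. Volume: V(t) = V₀ + (Q_in − Q_out) t = 8.120 + 0.448100 t; V(24.12) = 18.9282 m³.
Species balance (pure solvent in): dm/dt = −Q_out · m/V(t).
dm/m = −Q_out dt/(V₀ + 0.448100 t); integrating gives ln(m/m₀) = −(Q_out/(Q_in−Q_out)) ln(V/V₀).
m = m₀ (V₀/V)^(Q_out/(Q_in−Q_out)) = 77.73 × (8.120/18.9282)^(1.45258) = 22.7347 g.
C = m/V = 22.7347/18.9282 = 1.20111 g/m³.

1.201 g/m³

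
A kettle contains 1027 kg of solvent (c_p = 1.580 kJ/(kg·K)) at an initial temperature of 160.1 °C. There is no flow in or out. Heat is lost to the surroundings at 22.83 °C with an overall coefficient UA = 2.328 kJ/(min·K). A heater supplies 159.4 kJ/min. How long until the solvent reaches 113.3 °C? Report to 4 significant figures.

794.7 min

Energy balance: M c_p dT/dt = −UA(T − T_amb) + Q̇.
τ = M c_p/UA = 697.019 min; T_ss = T_amb + Q̇/UA = 22.83 + 159.4/2.328 = 91.3008 °C.
T(t) = T_ss + (T₀ − T_ss)e^(−t/τ); set T = 113.3:
t = −τ ln[(T − T_ss)/(T₀ − T_ss)] = −697.019 · ln(0.319760) = 794.731 min.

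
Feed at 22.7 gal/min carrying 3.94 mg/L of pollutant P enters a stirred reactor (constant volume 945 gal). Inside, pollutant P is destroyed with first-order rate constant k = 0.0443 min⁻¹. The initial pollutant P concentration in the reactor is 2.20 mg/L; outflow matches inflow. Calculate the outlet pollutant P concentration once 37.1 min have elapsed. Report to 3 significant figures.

1.45 mg/L

Accumulation = in − out − consumed: V dC/dt = Q C_in − Q C − k V C.
This is linear with rate a = Q/V + k = 0.068321 min⁻¹.
C_ss = Q C_in/(Q + kV) = 1.3853 mg/L; C(t) = C_ss + (C₀ − C_ss) e^(−a t).
C(37.1) = 1.3853 + (0.81473)·e^(−0.068321·37.1) = 1.3853 + (0.81473)·0.079284 = 1.4499 mg/L.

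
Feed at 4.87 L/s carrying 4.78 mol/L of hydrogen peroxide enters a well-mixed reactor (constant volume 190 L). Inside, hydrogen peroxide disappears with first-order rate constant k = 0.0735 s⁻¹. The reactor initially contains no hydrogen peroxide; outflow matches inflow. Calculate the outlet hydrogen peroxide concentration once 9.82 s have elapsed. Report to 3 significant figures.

V dC/dt = Q(C_in − C) − k V C.
This is linear with rate a = Q/V + k = 0.099132 s⁻¹.
C_ss = Q C_in/(Q + kV) = 1.2359 mol/L; C(t) = C_ss + (C₀ − C_ss) e^(−a t).
C(9.82) = 1.2359 + (-1.2359)·e^(−0.099132·9.82) = 1.2359 + (-1.2359)·0.37777 = 0.76903 mol/L.

0.769 mol/L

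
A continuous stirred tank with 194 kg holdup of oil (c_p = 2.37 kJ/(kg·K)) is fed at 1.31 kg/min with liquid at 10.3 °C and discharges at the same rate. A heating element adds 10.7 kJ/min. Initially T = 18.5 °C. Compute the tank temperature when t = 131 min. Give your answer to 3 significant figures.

M c_p dT/dt = ṁ c_p (T_in − T) + Q̇.
τ = M/ṁ = 148.09 min; T_ss = T_in + Q̇/(ṁ c_p) = 10.3 + 10.7/(1.31·2.37) = 13.746 °C.
T approaches T_ss exponentially: T(t) = T_ss + (T₀ − T_ss) e^(−t/τ).
T(131) = 13.746 + (4.7536)·e^(−131/148.09) = 13.746 + (4.7536)·0.41288 = 15.709 °C.

15.7 °C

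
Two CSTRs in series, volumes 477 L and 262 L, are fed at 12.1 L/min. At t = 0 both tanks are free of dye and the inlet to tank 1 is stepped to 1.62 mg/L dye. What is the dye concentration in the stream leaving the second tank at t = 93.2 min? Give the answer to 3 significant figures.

Each tank obeys Vᵢ dCᵢ/dt = Q(Cᵢ₋₁ − Cᵢ), so τᵢ = Vᵢ/Q.
τ₁ = 477/12.1 = 39.421 min; τ₂ = 262/12.1 = 21.653 min.
Solving the cascade with C₁(0)=C₂(0)=0 gives C₂(t) = C_in[1 − (τ₁ e^(−t/τ₁) − τ₂ e^(−t/τ₂))/(τ₁ − τ₂)].
At t = 93.2: e^(−t/τ₁) = 0.094025, e^(−t/τ₂) = 0.013511.
C₂ = 1.62·[1 − (39.421·0.094025 − 21.653·0.013511)/(17.769)] = 1.62·0.80786 = 1.3087 mg/L.

1.31 mg/L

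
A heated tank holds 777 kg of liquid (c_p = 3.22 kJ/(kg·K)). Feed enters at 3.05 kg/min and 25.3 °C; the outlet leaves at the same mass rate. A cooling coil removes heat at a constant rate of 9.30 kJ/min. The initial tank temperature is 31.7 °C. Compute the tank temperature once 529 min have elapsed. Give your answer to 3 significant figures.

25.3 °C

M c_p dT/dt = ṁ c_p (T_in − T) − Q̇.
τ = M/ṁ = 254.75 min; T_ss = T_in − Q̇/(ṁ c_p) = 25.3 − 9.30/(3.05·3.22) = 24.353 °C.
Integrating: T(t) = T_ss + (T₀ − T_ss) e^(−t/τ).
T(529) = 24.353 + (7.3470)·e^(−529/254.75) = 24.353 + (7.3470)·0.12537 = 25.274 °C.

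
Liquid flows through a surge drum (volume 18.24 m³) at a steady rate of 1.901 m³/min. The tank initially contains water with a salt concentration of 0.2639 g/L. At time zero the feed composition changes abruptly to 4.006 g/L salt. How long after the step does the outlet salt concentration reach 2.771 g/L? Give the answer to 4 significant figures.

10.64 min

Accumulation = in − out for the solute gives V dC/dt = Q(C_in − C), so τ = V/Q = 9.59495 min.
C(t) = C_in + (C₀ − C_in) e^(−t/τ). Set C = 2.771 and solve for t:
e^(−t/τ) = (C − C_in)/(C₀ − C_in) = (2.771 − 4.006)/(0.2639 − 4.006) = 0.330029
t = −τ ln(…) = 9.59495 × 1.10858 = 10.6367 min.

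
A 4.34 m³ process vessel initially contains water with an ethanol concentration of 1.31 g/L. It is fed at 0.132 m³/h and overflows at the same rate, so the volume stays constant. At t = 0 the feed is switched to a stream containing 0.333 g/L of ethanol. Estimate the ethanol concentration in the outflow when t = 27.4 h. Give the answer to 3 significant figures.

Species balance on the tank: V dC/dt = Q(C_in − C).
Time constant τ = V/Q = 4.34/0.132 = 32.879 h.
This is linear first-order; C(t) = C_in + (C₀ − C_in) e^(−t/τ).
C(27.4) = 0.333 + (1.31 − 0.333)·e^(−27.4/32.879) = 0.333 + (0.97700)·0.43458 = 0.75759 g/L.

0.758 g/L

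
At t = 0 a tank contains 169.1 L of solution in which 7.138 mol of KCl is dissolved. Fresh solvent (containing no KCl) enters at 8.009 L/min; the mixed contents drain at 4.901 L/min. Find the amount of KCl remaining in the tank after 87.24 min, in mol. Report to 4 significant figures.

Let m(t) be the amount of KCl. Volume: V(t) = V₀ + (Q_in − Q_out) t = 169.1 + 3.10800 t; V(87.24) = 440.242 L.
No KCl enters, so dm/dt = −Q_out · (m/V).
Separate: dm/m = −Q_out dt/V(t) ⇒ ln(m/m₀) = −(Q_out/(Q_in−Q_out)) ln(V/V₀).
m = m₀ (V₀/V)^(Q_out/(Q_in−Q_out)) = 7.138 × (169.1/440.242)^(1.57690) = 1.57870 mol.

1.579 mol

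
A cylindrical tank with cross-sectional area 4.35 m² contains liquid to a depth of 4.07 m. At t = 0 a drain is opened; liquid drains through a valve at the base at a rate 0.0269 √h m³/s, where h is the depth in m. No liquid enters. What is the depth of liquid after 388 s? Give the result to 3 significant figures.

0.669 m

With no inflow, A dh/dt = −0.0269 √h.
Separate and integrate: 2(√h − √h₀) = −(0.0269/A) t.
√h = √4.07 − 0.0269·388/(2·4.35) = 2.0174 − 1.1997 = 0.81775.
h = 0.81775² = 0.66871 m.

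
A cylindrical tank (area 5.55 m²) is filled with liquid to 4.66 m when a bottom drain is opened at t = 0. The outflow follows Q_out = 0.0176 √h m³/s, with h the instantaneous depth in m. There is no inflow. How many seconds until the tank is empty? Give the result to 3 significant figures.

With no inflow, A dh/dt = −0.0176 √h.
Separate and integrate: 2(√h − √h₀) = −(0.0176/A) t.
Tank is empty when √h = 0: t_empty = 2A√h₀/0.0176.
t_empty = 2·5.55·√4.66/0.0176 = 11.100·2.1587/0.0176 = 1361.5 s.

1360 s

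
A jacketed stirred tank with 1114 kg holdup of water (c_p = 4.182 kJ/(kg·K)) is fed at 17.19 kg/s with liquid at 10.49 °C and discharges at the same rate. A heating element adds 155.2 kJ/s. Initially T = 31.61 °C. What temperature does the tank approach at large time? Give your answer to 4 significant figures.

M c_p dT/dt = ṁ c_p (T_in − T) + Q̇.
At steady state dT/dt = 0 ⇒ T_ss = T_in + Q̇/(ṁ c_p) = 10.49 + 155.2/(17.19·4.182) = 12.6489 °C.

12.65 °C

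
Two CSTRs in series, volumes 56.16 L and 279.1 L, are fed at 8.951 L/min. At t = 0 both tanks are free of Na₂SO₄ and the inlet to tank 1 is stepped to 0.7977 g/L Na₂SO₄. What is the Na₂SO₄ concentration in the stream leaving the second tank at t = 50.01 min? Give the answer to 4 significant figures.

0.5969 g/L

Each tank obeys Vᵢ dCᵢ/dt = Q(Cᵢ₋₁ − Cᵢ), so τᵢ = Vᵢ/Q.
τ₁ = 56.16/8.951 = 6.27416 min; τ₂ = 279.1/8.951 = 31.1809 min.
Tank 1: C₁ = C_in(1 − e^(−t/τ₁)). Tank 2 (τ₁ ≠ τ₂): C₂ = C_in[1 − (τ₁ e^(−t/τ₁) − τ₂ e^(−t/τ₂))/(τ₁ − τ₂)].
At t = 50.01: e^(−t/τ₁) = 0.000345406, e^(−t/τ₂) = 0.201117.
C₂ = 0.7977·[1 − (6.27416·0.000345406 − 31.1809·0.201117)/(-24.9067)] = 0.7977·0.748307 = 0.596925 g/L.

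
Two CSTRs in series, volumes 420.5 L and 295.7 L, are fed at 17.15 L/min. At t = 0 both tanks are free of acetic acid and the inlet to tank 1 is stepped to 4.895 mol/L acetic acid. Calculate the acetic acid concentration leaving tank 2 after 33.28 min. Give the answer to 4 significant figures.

Each tank obeys Vᵢ dCᵢ/dt = Q(Cᵢ₋₁ − Cᵢ), so τᵢ = Vᵢ/Q.
τ₁ = 420.5/17.15 = 24.5190 min; τ₂ = 295.7/17.15 = 17.2420 min.
Tank 1: C₁ = C_in(1 − e^(−t/τ₁)). Tank 2 (τ₁ ≠ τ₂): C₂ = C_in[1 − (τ₁ e^(−t/τ₁) − τ₂ e^(−t/τ₂))/(τ₁ − τ₂)].
At t = 33.28: e^(−t/τ₁) = 0.257350, e^(−t/τ₂) = 0.145123.
C₂ = 4.895·[1 − (24.5190·0.257350 − 17.2420·0.145123)/(7.27697)] = 4.895·0.476740 = 2.33364 mol/L.

2.334 mol/L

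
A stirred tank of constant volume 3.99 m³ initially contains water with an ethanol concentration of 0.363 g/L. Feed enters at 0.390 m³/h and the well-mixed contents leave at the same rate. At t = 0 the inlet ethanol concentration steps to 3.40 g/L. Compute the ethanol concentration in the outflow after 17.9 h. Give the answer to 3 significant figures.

2.87 g/L

Transient balance on the dissolved component: V dC/dt = Q(C_in − C).
So dC/dt = (C_in − C)/τ with τ = V/Q = 3.99/0.390 = 10.231 h.
C approaches C_in exponentially: C(t) = C_in + (C₀ − C_in) e^(−t/τ).
C(17.9) = 3.40 + (0.363 − 3.40)·e^(−17.9/10.231) = 3.40 + (-3.0370)·0.17384 = 2.8721 g/L.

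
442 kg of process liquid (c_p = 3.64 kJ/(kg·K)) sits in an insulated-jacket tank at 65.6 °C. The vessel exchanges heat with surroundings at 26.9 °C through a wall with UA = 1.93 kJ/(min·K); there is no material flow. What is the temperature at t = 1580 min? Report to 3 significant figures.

32.7 °C

First-law balance (no shaft work): M c_p dT/dt = −UA(T − T_amb).
dT/dt = (T_ss − T)/τ with T_ss = T_amb = 26.900 °C, τ = M c_p/UA = 442·3.64/1.93 = 833.62 min.
This is linear first-order; T(t) = T_ss + (T₀ − T_ss) e^(−t/τ).
T(1580) = 26.900 + (38.700)·0.15026 = 32.715 °C.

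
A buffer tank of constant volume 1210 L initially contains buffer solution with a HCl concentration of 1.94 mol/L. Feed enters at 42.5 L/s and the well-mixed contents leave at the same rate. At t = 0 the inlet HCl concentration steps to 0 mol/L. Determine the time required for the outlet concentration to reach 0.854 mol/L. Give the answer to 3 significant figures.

23.4 s

Accumulation = in − out for the solute gives V dC/dt = Q(C_in − C), so τ = V/Q = 28.471 s.
C(t) = C_in + (C₀ − C_in) e^(−t/τ). Set C = 0.854 and solve for t:
e^(−t/τ) = (C − C_in)/(C₀ − C_in) = (0.854 − 0)/(1.94 − 0) = 0.44021
t = −τ ln(…) = 28.471 × 0.82051 = 23.360 s.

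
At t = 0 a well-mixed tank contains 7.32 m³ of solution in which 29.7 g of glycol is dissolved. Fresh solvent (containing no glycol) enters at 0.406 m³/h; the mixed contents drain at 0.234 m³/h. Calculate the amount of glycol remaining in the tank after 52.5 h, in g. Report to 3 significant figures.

9.95 g

Total volume: dV/dt = Q_in − Q_out = 0.17200 m³/h, so V(t) = 7.32 + 0.17200 t and V(52.5) = 16.350 m³.
No glycol enters, so dm/dt = −Q_out · (m/V).
dm/m = −Q_out dt/(V₀ + 0.17200 t); integrating gives ln(m/m₀) = −(Q_out/(Q_in−Q_out)) ln(V/V₀).
m = m₀ (V₀/V)^(Q_out/(Q_in−Q_out)) = 29.7 × (7.32/16.350)^(1.3605) = 9.9528 g.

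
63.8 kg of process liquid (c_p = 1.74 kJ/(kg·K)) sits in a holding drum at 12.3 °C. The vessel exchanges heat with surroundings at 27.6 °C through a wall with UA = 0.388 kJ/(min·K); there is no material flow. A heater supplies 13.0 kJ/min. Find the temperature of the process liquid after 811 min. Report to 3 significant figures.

Energy balance: M c_p dT/dt = −UA(T − T_amb) + Q̇.
dT/dt = (T_ss − T)/τ with T_ss = T_amb + Q̇/UA = 27.6 + 13.0/0.388 = 61.105 °C, τ = M c_p/UA = 63.8·1.74/0.388 = 286.11 min.
T approaches T_ss exponentially: T(t) = T_ss + (T₀ − T_ss) e^(−t/τ).
T(811) = 61.105 + (-48.805)·0.058746 = 58.238 °C.

58.2 °C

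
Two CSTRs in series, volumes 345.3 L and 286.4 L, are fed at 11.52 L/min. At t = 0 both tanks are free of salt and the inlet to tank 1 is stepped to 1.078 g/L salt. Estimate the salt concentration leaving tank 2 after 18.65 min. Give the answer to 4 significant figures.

0.1614 g/L

Time constants: τᵢ = Vᵢ/Q for each well-mixed tank.
τ₁ = 345.3/11.52 = 29.9740 min; τ₂ = 286.4/11.52 = 24.8611 min.
Tank 1: C₁ = C_in(1 − e^(−t/τ₁)). Tank 2 (τ₁ ≠ τ₂): C₂ = C_in[1 − (τ₁ e^(−t/τ₁) − τ₂ e^(−t/τ₂))/(τ₁ − τ₂)].
At t = 18.65: e^(−t/τ₁) = 0.536759, e^(−t/τ₂) = 0.472287.
C₂ = 1.078·[1 − (29.9740·0.536759 − 24.8611·0.472287)/(5.11285)] = 1.078·0.149751 = 0.161432 g/L.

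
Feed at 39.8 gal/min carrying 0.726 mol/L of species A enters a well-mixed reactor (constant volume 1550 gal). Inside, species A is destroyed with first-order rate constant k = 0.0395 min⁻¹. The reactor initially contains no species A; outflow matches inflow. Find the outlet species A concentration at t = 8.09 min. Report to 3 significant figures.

Species balance: V dC/dt = Q C_in − Q C − k V C.
This is linear with rate a = Q/V + k = 0.065177 min⁻¹.
C_ss = Q C_in/(Q + kV) = 0.28602 mol/L; C(t) = C_ss + (C₀ − C_ss) e^(−a t).
C(8.09) = 0.28602 + (-0.28602)·e^(−0.065177·8.09) = 0.28602 + (-0.28602)·0.59021 = 0.11721 mol/L.

0.117 mol/L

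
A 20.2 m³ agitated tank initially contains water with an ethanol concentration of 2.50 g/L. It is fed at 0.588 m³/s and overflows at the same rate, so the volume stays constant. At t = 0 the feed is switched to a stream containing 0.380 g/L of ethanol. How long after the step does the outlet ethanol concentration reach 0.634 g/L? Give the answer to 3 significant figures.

Species balance: V dC/dt = Q(C_in − C) ⇒ τ = V/Q = 34.354 s.
C(t) = C_in + (C₀ − C_in) e^(−t/τ). Set C = 0.634 and solve for t:
e^(−t/τ) = (C − C_in)/(C₀ − C_in) = (0.634 − 0.380)/(2.50 − 0.380) = 0.11981
t = −τ ln(…) = 34.354 × 2.1218 = 72.893 s.

72.9 s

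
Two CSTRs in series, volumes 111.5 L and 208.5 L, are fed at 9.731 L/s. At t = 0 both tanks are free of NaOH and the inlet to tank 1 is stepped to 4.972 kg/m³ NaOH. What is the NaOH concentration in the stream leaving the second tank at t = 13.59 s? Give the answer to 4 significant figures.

Each tank obeys Vᵢ dCᵢ/dt = Q(Cᵢ₋₁ − Cᵢ), so τᵢ = Vᵢ/Q.
τ₁ = 111.5/9.731 = 11.4582 s; τ₂ = 208.5/9.731 = 21.4264 s.
Solving the cascade with C₁(0)=C₂(0)=0 gives C₂(t) = C_in[1 − (τ₁ e^(−t/τ₁) − τ₂ e^(−t/τ₂))/(τ₁ − τ₂)].
At t = 13.59: e^(−t/τ₁) = 0.305426, e^(−t/τ₂) = 0.530325.
C₂ = 4.972·[1 − (11.4582·0.305426 − 21.4264·0.530325)/(-9.96814)] = 4.972·0.211157 = 1.04987 kg/m³.

1.050 kg/m³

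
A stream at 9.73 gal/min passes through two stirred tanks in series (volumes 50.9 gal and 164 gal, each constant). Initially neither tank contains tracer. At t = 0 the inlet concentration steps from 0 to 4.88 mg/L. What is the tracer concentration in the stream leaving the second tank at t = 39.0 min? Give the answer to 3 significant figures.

4.18 mg/L

Species balance on tank i: dCᵢ/dt = (Cᵢ₋₁ − Cᵢ)/τᵢ with τᵢ = Vᵢ/Q.
τ₁ = 50.9/9.73 = 5.2312 min; τ₂ = 164/9.73 = 16.855 min.
Tank 1: C₁ = C_in(1 − e^(−t/τ₁)). Tank 2 (τ₁ ≠ τ₂): C₂ = C_in[1 − (τ₁ e^(−t/τ₁) − τ₂ e^(−t/τ₂))/(τ₁ − τ₂)].
At t = 39.0: e^(−t/τ₁) = 0.00057842, e^(−t/τ₂) = 0.098881.
C₂ = 4.88·[1 − (5.2312·0.00057842 − 16.855·0.098881)/(-11.624)] = 4.88·0.85688 = 4.1816 mg/L.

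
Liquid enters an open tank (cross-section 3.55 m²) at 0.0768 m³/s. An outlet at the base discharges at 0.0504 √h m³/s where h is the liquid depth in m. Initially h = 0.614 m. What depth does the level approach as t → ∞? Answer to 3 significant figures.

Volume balance on the tank: A dh/dt = Q_in − 0.0504 √h. At steady state dh/dt = 0:
Q_in = 0.0504 √h_ss ⇒ √h_ss = 0.0768/0.0504 = 1.5238.
h_ss = 1.5238² = 2.3220 m. (Since h₀ = 0.614 m < h_ss, the level will rise toward this value.)

2.32 m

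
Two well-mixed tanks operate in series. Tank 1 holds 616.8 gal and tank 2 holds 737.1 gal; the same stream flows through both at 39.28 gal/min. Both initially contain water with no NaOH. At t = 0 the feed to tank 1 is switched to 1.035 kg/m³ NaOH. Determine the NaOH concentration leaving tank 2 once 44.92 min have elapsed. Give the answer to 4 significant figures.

0.7598 kg/m³

Time constants: τᵢ = Vᵢ/Q for each well-mixed tank.
τ₁ = 616.8/39.28 = 15.7026 min; τ₂ = 737.1/39.28 = 18.7653 min.
Solving the cascade with C₁(0)=C₂(0)=0 gives C₂(t) = C_in[1 − (τ₁ e^(−t/τ₁) − τ₂ e^(−t/τ₂))/(τ₁ − τ₂)].
At t = 44.92: e^(−t/τ₁) = 0.0572307, e^(−t/τ₂) = 0.0912837.
C₂ = 1.035·[1 − (15.7026·0.0572307 − 18.7653·0.0912837)/(-3.06263)] = 1.035·0.734121 = 0.759815 kg/m³.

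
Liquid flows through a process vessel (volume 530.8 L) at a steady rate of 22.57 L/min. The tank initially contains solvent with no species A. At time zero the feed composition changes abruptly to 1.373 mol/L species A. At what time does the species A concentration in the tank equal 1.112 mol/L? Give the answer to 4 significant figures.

39.05 min

Accumulation = in − out for the solute gives V dC/dt = Q(C_in − C), so τ = V/Q = 23.5179 min.
C(t) = C_in + (C₀ − C_in) e^(−t/τ). Set C = 1.112 and solve for t:
e^(−t/τ) = (C − C_in)/(C₀ − C_in) = (1.112 − 1.373)/(0 − 1.373) = 0.190095
t = −τ ln(…) = 23.5179 × 1.66023 = 39.0453 min.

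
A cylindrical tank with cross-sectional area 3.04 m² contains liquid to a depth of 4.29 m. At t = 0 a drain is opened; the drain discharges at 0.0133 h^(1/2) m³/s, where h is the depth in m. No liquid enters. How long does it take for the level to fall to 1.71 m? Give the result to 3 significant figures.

349 s

With no inflow, A dh/dt = −0.0133 √h.
Separate and integrate: 2(√h − √h₀) = −(0.0133/A) t.
t = 2A(√h₀ − √h)/0.0133 = 2·3.04·(√4.29 − √1.71)/0.0133
  = 6.0800 × (2.0712 − 1.3077) / 0.0133 = 349.06 s.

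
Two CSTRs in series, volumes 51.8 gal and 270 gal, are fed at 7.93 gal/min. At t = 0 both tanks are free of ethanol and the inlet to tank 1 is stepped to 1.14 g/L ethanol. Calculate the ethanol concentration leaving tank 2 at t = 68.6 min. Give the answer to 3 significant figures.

Each tank obeys Vᵢ dCᵢ/dt = Q(Cᵢ₋₁ − Cᵢ), so τᵢ = Vᵢ/Q.
τ₁ = 51.8/7.93 = 6.5322 min; τ₂ = 270/7.93 = 34.048 min.
Tank 1: C₁ = C_in(1 − e^(−t/τ₁)). Tank 2 (τ₁ ≠ τ₂): C₂ = C_in[1 − (τ₁ e^(−t/τ₁) − τ₂ e^(−t/τ₂))/(τ₁ − τ₂)].
At t = 68.6: e^(−t/τ₁) = 2.7484e-05, e^(−t/τ₂) = 0.13335.
C₂ = 1.14·[1 − (6.5322·2.7484e-05 − 34.048·0.13335)/(-27.516)] = 1.14·0.83500 = 0.95191 g/L.

0.952 g/L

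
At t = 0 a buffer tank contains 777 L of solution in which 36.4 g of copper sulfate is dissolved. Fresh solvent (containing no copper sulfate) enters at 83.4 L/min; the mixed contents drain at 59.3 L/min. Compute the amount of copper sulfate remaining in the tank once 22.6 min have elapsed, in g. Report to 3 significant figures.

9.85 g

Total volume: dV/dt = Q_in − Q_out = 24.100 L/min, so V(t) = 777 + 24.100 t and V(22.6) = 1321.7 L.
Species balance (pure solvent in): dm/dt = −Q_out · m/V(t).
Separate: dm/m = −Q_out dt/V(t) ⇒ ln(m/m₀) = −(Q_out/(Q_in−Q_out)) ln(V/V₀).
m = m₀ (V₀/V)^(Q_out/(Q_in−Q_out)) = 36.4 × (777/1321.7)^(2.4606) = 9.8503 g.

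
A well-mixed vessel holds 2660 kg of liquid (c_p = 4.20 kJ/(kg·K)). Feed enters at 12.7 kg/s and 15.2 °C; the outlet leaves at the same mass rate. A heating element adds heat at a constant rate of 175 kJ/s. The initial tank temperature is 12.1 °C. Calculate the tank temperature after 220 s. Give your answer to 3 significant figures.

First-law balance (no shaft work): M c_p dT/dt = ṁ c_p (T_in − T) + 175.
Rearrange: dT/dt = (T_ss − T)/τ with τ = M/ṁ = 209.45 s and T_ss = T_in + Q̇/(ṁ c_p) = 18.481 °C.
Integrating: T(t) = T_ss + (T₀ − T_ss) e^(−t/τ).
T(220) = 18.481 + (-6.3808)·e^(−220/209.45) = 18.481 + (-6.3808)·0.34981 = 16.249 °C.

16.2 °C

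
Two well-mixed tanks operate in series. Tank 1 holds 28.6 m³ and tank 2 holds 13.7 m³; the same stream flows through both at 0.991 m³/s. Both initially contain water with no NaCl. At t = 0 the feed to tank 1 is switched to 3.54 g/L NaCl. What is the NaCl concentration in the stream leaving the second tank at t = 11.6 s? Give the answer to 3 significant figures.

0.401 g/L

Time constants: τᵢ = Vᵢ/Q for each well-mixed tank.
τ₁ = 28.6/0.991 = 28.860 s; τ₂ = 13.7/0.991 = 13.824 s.
Tank 1: C₁ = C_in(1 − e^(−t/τ₁)). Tank 2 (τ₁ ≠ τ₂): C₂ = C_in[1 − (τ₁ e^(−t/τ₁) − τ₂ e^(−t/τ₂))/(τ₁ − τ₂)].
At t = 11.6: e^(−t/τ₁) = 0.66902, e^(−t/τ₂) = 0.43210.
C₂ = 3.54·[1 − (28.860·0.66902 − 13.824·0.43210)/(15.035)] = 3.54·0.11315 = 0.40054 g/L.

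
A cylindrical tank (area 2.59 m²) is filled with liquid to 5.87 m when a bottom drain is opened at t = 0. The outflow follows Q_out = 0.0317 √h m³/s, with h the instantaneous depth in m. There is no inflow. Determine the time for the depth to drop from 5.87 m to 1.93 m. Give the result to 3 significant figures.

169 s

A dh/dt = −Q_out = −0.0317 √h.
Separate and integrate: 2(√h − √h₀) = −(0.0317/A) t.
t = 2A(√h₀ − √h)/0.0317 = 2·2.59·(√5.87 − √1.93)/0.0317
  = 5.1800 × (2.4228 − 1.3892) / 0.0317 = 168.89 s.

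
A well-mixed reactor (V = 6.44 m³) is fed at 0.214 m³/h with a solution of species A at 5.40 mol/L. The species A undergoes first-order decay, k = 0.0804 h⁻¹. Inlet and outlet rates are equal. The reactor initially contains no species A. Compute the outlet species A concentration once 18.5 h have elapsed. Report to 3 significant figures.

V dC/dt = Q(C_in − C) − k V C.
dC/dt = (Q/V) C_in − (Q/V + k) C; effective rate a = Q/V + k = 0.033230 + 0.0804 = 0.11363 h⁻¹.
C_ss = Q C_in/(Q + kV) = 1.5792 mol/L; C(t) = C_ss + (C₀ − C_ss) e^(−a t).
C(18.5) = 1.5792 + (-1.5792)·e^(−0.11363·18.5) = 1.5792 + (-1.5792)·0.12219 = 1.3862 mol/L.

1.39 mol/L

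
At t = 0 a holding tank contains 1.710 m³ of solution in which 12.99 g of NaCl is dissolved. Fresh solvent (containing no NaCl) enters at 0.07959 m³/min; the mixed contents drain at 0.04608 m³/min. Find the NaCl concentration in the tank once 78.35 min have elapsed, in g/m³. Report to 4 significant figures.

0.8336 g/m³

Let m(t) be the amount of NaCl. Volume: V(t) = V₀ + (Q_in − Q_out) t = 1.710 + 0.0335100 t; V(78.35) = 4.33551 m³.
No NaCl enters, so dm/dt = −Q_out · (m/V).
dm/m = −Q_out dt/(V₀ + 0.0335100 t); integrating gives ln(m/m₀) = −(Q_out/(Q_in−Q_out)) ln(V/V₀).
m = m₀ (V₀/V)^(Q_out/(Q_in−Q_out)) = 12.99 × (1.710/4.33551)^(1.37511) = 3.61413 g.
C = m/V = 3.61413/4.33551 = 0.833611 g/m³.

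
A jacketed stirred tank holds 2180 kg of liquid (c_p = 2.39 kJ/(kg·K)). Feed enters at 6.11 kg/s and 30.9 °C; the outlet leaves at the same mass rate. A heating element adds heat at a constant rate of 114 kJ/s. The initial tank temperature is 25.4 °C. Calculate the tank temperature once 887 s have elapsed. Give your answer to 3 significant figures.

M c_p dT/dt = ṁ c_p (T_in − T) + Q̇.
τ = M/ṁ = 356.79 s; T_ss = T_in + Q̇/(ṁ c_p) = 30.9 + 114/(6.11·2.39) = 38.707 °C.
This is linear first-order; T(t) = T_ss + (T₀ − T_ss) e^(−t/τ).
T(887) = 38.707 + (-13.307)·e^(−887/356.79) = 38.707 + (-13.307)·0.083239 = 37.599 °C.

37.6 °C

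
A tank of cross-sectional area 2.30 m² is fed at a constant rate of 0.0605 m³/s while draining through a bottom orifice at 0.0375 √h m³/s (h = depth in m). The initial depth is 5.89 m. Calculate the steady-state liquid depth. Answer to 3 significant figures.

2.60 m

Mass balance (ρ constant): A dh/dt = Q_in − 0.0375 √h. At steady state dh/dt = 0:
Q_in = 0.0375 √h_ss ⇒ √h_ss = 0.0605/0.0375 = 1.6133.
h_ss = 1.6133² = 2.6028 m. (Since h₀ = 5.89 m > h_ss, the level will fall toward this value.)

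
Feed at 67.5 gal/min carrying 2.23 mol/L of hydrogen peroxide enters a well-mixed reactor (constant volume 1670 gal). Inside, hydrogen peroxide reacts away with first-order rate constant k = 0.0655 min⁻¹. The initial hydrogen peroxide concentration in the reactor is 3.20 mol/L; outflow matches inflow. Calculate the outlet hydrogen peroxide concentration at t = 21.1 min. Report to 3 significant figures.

1.10 mol/L

V dC/dt = Q(C_in − C) − k V C.
dC/dt = (Q/V) C_in − (Q/V + k) C; effective rate a = Q/V + k = 0.040419 + 0.0655 = 0.10592 min⁻¹.
C_ss = Q C_in/(Q + kV) = 0.85098 mol/L; C(t) = C_ss + (C₀ − C_ss) e^(−a t).
C(21.1) = 0.85098 + (2.3490)·e^(−0.10592·21.1) = 0.85098 + (2.3490)·0.10700 = 1.1023 mol/L.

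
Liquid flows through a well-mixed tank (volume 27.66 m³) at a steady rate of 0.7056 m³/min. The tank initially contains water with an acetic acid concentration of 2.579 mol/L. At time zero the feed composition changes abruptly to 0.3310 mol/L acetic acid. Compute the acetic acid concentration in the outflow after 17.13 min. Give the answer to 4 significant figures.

Unsteady species balance (constant V, well mixed): V dC/dt = Q(C_in − C).
Time constant τ = V/Q = 27.66/0.7056 = 39.2007 min.
Solution: C(t) = C_in + (C₀ − C_in) e^(−t/τ).
C(17.13) = 0.3310 + (2.579 − 0.3310)·e^(−17.13/39.2007) = 0.3310 + (2.24800)·0.645983 = 1.78317 mol/L.

1.783 mol/L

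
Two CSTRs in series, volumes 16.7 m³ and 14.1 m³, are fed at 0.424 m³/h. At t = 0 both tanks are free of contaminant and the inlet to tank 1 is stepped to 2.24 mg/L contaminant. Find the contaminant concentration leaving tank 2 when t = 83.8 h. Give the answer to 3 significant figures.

1.50 mg/L

Time constants: τᵢ = Vᵢ/Q for each well-mixed tank.
τ₁ = 16.7/0.424 = 39.387 h; τ₂ = 14.1/0.424 = 33.255 h.
Solving the cascade with C₁(0)=C₂(0)=0 gives C₂(t) = C_in[1 − (τ₁ e^(−t/τ₁) − τ₂ e^(−t/τ₂))/(τ₁ − τ₂)].
At t = 83.8: e^(−t/τ₁) = 0.11912, e^(−t/τ₂) = 0.080464.
C₂ = 2.24·[1 − (39.387·0.11912 − 33.255·0.080464)/(6.1321)] = 2.24·0.67124 = 1.5036 mg/L.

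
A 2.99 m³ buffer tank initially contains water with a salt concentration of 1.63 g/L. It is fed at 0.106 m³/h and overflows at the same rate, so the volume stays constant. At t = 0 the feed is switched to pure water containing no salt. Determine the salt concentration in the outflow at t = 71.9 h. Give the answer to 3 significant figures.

Mass balance on the solute (V constant): V dC/dt = Q(C_in − C).
So dC/dt = (C_in − C)/τ with τ = V/Q = 2.99/0.106 = 28.208 h.
C approaches C_in exponentially: C(t) = C_in + (C₀ − C_in) e^(−t/τ).
C(71.9) = 0 + (1.63 − 0)·e^(−71.9/28.208) = 0 + (1.6300)·0.078163 = 0.12741 g/L.

0.127 g/L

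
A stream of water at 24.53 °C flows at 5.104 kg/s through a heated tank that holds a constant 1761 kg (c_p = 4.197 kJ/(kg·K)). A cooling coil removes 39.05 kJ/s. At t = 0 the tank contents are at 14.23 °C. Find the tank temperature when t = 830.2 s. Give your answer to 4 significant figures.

M c_p dT/dt = ṁ c_p (T_in − T) − Q̇.
Rearrange: dT/dt = (T_ss − T)/τ with τ = M/ṁ = 345.024 s and T_ss = T_in − Q̇/(ṁ c_p) = 22.7071 °C.
This is linear first-order; T(t) = T_ss + (T₀ − T_ss) e^(−t/τ).
T(830.2) = 22.7071 + (-8.47706)·e^(−830.2/345.024) = 22.7071 + (-8.47706)·0.0901561 = 21.9428 °C.

21.94 °C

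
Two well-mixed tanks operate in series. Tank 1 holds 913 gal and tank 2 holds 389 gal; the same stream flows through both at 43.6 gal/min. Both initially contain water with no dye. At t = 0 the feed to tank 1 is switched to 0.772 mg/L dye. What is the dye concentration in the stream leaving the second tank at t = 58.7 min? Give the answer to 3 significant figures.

0.691 mg/L

Time constants: τᵢ = Vᵢ/Q for each well-mixed tank.
τ₁ = 913/43.6 = 20.940 min; τ₂ = 389/43.6 = 8.9220 min.
Tank 1: C₁ = C_in(1 − e^(−t/τ₁)). Tank 2 (τ₁ ≠ τ₂): C₂ = C_in[1 − (τ₁ e^(−t/τ₁) − τ₂ e^(−t/τ₂))/(τ₁ − τ₂)].
At t = 58.7: e^(−t/τ₁) = 0.060616, e^(−t/τ₂) = 0.0013889.
C₂ = 0.772·[1 − (20.940·0.060616 − 8.9220·0.0013889)/(12.018)] = 0.772·0.89542 = 0.69126 mg/L.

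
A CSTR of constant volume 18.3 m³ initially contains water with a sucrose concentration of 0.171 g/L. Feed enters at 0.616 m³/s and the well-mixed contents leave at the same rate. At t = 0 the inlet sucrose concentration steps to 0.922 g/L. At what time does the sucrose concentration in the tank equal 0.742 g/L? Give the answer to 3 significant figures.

42.4 s

Species balance: V dC/dt = Q(C_in − C) ⇒ τ = V/Q = 29.708 s.
C(t) = C_in + (C₀ − C_in) e^(−t/τ). Set C = 0.742 and solve for t:
e^(−t/τ) = (C − C_in)/(C₀ − C_in) = (0.742 − 0.922)/(0.171 − 0.922) = 0.23968
t = −τ ln(…) = 29.708 × 1.4284 = 42.436 s.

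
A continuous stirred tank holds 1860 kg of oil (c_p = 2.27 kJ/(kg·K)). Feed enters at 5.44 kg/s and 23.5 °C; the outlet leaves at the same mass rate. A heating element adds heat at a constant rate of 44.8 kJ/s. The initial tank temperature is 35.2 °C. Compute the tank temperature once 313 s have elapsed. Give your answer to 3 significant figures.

M c_p dT/dt = ṁ c_p (T_in − T) + Q̇.
τ = M/ṁ = 341.91 s; T_ss = T_in + Q̇/(ṁ c_p) = 23.5 + 44.8/(5.44·2.27) = 27.128 °C.
This is linear first-order; T(t) = T_ss + (T₀ − T_ss) e^(−t/τ).
T(313) = 27.128 + (8.0721)·e^(−313/341.91) = 27.128 + (8.0721)·0.40034 = 30.359 °C.

30.4 °C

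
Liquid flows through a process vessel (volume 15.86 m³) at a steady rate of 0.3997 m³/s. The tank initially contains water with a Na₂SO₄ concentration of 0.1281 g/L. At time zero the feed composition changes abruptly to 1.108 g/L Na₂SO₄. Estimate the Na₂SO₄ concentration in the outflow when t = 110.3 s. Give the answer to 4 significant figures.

1.047 g/L

Unsteady species balance (constant V, well mixed): V dC/dt = Q(C_in − C).
Time constant τ = V/Q = 15.86/0.3997 = 39.6798 s.
Solution: C(t) = C_in + (C₀ − C_in) e^(−t/τ).
C(110.3) = 1.108 + (0.1281 − 1.108)·e^(−110.3/39.6798) = 1.108 + (-0.979900)·0.0620537 = 1.04719 g/L.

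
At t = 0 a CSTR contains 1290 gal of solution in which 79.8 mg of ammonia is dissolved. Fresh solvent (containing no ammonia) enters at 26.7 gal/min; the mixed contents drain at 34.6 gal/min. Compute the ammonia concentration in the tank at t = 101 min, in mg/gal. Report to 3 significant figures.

0.00238 mg/gal

Let m(t) be the amount of ammonia. Volume: V(t) = V₀ + (Q_in − Q_out) t = 1290 − 7.9000 t; V(101) = 492.10 gal.
No ammonia enters, so dm/dt = −Q_out · (m/V).
Separate: dm/m = −Q_out dt/V(t) ⇒ ln(m/m₀) = −(Q_out/(Q_in−Q_out)) ln(V/V₀).
m = m₀ (V₀/V)^(Q_out/(Q_in−Q_out)) = 79.8 × (1290/492.10)^(-4.3797) = 1.1720 mg.
C = m/V = 1.1720/492.10 = 0.0023816 mg/gal.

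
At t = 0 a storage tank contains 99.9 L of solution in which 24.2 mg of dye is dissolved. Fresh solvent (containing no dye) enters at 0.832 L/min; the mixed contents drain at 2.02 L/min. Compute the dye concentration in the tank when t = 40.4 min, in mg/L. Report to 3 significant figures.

0.153 mg/L

Let m(t) be the amount of dye. Volume: V(t) = V₀ + (Q_in − Q_out) t = 99.9 − 1.1880 t; V(40.4) = 51.905 L.
No dye enters, so dm/dt = −Q_out · (m/V).
dm/m = −Q_out dt/(V₀ − 1.1880 t); integrating gives ln(m/m₀) = −(Q_out/(Q_in−Q_out)) ln(V/V₀).
m = m₀ (V₀/V)^(Q_out/(Q_in−Q_out)) = 24.2 × (99.9/51.905)^(-1.7003) = 7.9490 mg.
C = m/V = 7.9490/51.905 = 0.15315 mg/L.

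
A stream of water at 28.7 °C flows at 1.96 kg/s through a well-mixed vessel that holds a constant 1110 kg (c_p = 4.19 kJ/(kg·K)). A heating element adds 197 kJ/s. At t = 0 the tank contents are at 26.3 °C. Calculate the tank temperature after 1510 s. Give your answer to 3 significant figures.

M c_p dT/dt = ṁ c_p (T_in − T) + Q̇.
τ = M/ṁ = 566.33 s; T_ss = T_in + Q̇/(ṁ c_p) = 28.7 + 197/(1.96·4.19) = 52.688 °C.
T approaches T_ss exponentially: T(t) = T_ss + (T₀ − T_ss) e^(−t/τ).
T(1510) = 52.688 + (-26.388)·e^(−1510/566.33) = 52.688 + (-26.388)·0.069508 = 50.854 °C.

50.9 °C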